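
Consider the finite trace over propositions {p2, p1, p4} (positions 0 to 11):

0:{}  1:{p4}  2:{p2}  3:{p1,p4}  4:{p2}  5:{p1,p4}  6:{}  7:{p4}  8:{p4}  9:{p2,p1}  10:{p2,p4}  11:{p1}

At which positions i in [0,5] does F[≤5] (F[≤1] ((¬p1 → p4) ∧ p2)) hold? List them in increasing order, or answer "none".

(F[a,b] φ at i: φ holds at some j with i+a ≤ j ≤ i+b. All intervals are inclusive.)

3, 4, 5

Evaluate at each i in [0,5]:
  i=0: ✗ (none in [0,5])
  i=1: ✗ (none in [1,6])
  i=2: ✗ (none in [2,7])
  i=3: ✓ (witness j=8)
  i=4: ✓ (witness j=8)
  i=5: ✓ (witness j=8)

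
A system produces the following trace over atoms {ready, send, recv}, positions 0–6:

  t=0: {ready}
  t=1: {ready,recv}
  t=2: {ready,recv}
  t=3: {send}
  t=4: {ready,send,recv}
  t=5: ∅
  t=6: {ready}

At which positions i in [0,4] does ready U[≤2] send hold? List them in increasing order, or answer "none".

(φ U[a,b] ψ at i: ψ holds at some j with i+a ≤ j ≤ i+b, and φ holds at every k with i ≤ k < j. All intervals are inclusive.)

Evaluate at each i in [0,4]:
  i=0: ✗ (no rhs in [0,2])
  i=1: ✓ (rhs at j=3; lhs holds on [1,2])
  i=2: ✓ (rhs at j=3; lhs holds on [2,2])
  i=3: ✓ (rhs at j=3)
  i=4: ✓ (rhs at j=4)

1, 2, 3, 4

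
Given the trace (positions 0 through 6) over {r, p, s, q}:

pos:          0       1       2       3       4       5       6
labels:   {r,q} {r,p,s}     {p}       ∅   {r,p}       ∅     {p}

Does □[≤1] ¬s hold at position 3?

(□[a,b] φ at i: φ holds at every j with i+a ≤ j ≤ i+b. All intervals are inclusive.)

Check ¬s at every j in [3,4]:
  j=3: true
  j=4: true
All positions satisfy it → formula holds.

Yes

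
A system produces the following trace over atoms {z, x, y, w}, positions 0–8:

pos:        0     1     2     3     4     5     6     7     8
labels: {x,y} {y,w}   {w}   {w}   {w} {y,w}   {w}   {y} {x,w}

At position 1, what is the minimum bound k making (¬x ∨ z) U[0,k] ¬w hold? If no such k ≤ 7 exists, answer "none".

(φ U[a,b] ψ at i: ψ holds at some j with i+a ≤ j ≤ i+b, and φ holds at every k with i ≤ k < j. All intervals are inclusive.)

Need earliest j ≥ 1 with ¬w, and (¬x ∨ z) at every k in [1,j-1].
  j=1: rhs fails.
  j=2: rhs fails.
  j=3: rhs fails.
  j=4: rhs fails.
  j=5: rhs fails.
  j=6: rhs fails.
  j=7: rhs holds; lhs holds on [1,6]. k = 6.

6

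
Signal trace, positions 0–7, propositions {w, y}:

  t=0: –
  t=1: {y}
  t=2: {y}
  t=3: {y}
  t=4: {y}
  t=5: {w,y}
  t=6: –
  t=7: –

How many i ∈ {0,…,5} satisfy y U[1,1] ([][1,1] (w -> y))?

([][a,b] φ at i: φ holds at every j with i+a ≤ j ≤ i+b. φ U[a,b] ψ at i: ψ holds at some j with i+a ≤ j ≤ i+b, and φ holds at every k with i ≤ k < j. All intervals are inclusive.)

Evaluate at each i in [0,5]:
  i=0: ✗ (lhs fails at k=0 before rhs at j=1)
  i=1: ✓ (rhs at j=2; lhs holds on [1,1])
  i=2: ✓ (rhs at j=3; lhs holds on [2,2])
  i=3: ✓ (rhs at j=4; lhs holds on [3,3])
  i=4: ✓ (rhs at j=5; lhs holds on [4,4])
  i=5: ✓ (rhs at j=6; lhs holds on [5,5])
Positions where it holds: {1, 2, 3, 4, 5} → 5.

5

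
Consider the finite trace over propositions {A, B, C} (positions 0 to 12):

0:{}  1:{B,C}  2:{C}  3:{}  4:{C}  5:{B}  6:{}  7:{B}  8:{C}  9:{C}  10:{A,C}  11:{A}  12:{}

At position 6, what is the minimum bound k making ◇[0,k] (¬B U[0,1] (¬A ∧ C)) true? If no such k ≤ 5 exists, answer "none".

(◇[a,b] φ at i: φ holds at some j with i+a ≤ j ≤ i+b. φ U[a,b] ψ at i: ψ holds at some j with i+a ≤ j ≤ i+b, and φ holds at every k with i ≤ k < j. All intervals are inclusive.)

2

Scan j = 6,7,… for (¬B U[0,1] (¬A ∧ C)):
  j=6: fails
  j=7: fails
  j=8: holds
First hit at j=8, so smallest k = 8-6 = 2.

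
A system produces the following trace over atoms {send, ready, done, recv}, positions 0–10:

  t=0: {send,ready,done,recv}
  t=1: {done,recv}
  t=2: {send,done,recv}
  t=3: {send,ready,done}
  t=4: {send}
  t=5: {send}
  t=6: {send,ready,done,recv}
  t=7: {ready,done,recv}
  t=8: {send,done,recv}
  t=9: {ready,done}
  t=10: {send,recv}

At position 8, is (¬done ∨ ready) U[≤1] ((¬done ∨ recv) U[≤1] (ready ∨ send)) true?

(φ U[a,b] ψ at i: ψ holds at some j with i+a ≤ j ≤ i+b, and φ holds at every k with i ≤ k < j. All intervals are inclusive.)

Need some j in [8,9] with ((¬done ∨ recv) U[≤1] (ready ∨ send)), and (¬done ∨ ready) at every k in [8,j-1].
  j=8: ((¬done ∨ recv) U[≤1] (ready ∨ send)) holds; no prefix to check → satisfied.

Yes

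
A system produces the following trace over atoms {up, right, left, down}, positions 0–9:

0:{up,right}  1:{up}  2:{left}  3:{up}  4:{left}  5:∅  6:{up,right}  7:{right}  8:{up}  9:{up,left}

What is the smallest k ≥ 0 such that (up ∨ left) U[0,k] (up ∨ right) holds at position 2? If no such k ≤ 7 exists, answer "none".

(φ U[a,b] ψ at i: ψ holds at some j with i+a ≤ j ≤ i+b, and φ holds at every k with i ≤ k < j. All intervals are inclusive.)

1

Need earliest j ≥ 2 with (up ∨ right), and (up ∨ left) at every k in [2,j-1].
  j=2: rhs fails.
  j=3: rhs holds; lhs holds on [2,2]. k = 1.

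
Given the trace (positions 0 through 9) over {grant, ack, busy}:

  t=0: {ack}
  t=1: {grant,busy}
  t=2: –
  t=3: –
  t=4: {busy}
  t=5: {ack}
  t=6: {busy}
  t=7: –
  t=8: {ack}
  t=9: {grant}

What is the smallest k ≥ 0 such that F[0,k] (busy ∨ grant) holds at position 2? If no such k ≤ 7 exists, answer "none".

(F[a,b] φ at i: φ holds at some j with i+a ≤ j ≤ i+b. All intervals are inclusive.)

Scan j = 2,3,… for (busy ∨ grant):
  j=2: fails
  j=3: fails
  j=4: holds
First hit at j=4, so smallest k = 4-2 = 2.

2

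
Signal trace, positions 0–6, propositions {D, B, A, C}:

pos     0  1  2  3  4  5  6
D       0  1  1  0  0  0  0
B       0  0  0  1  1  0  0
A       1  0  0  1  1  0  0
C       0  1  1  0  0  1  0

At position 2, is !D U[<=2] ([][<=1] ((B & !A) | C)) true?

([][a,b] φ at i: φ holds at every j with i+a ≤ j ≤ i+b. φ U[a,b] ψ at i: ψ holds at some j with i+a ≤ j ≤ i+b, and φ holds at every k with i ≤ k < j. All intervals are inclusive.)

Need some j in [2,4] with [][<=1] ((B & !A) | C), and !D at every k in [2,j-1].
  j=2: [][<=1] ((B & !A) | C) — fails at 3.
  j=3: [][<=1] ((B & !A) | C) — fails at 3.
  j=4: [][<=1] ((B & !A) | C) — fails at 4.
No j in the window works → until fails.

False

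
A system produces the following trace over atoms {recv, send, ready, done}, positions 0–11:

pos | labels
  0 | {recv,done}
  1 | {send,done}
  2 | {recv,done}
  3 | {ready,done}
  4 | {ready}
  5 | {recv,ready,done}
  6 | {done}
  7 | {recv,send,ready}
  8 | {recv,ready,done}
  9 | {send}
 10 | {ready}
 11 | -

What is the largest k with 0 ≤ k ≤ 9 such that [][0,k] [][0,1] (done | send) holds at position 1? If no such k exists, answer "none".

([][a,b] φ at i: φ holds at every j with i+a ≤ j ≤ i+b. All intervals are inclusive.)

[][0,1] (done | send) must hold from j=1 onward; find where it first fails.
  j=1: holds
  j=2: holds
  j=3: fails
Holds on [1,2], so largest k = 1.

1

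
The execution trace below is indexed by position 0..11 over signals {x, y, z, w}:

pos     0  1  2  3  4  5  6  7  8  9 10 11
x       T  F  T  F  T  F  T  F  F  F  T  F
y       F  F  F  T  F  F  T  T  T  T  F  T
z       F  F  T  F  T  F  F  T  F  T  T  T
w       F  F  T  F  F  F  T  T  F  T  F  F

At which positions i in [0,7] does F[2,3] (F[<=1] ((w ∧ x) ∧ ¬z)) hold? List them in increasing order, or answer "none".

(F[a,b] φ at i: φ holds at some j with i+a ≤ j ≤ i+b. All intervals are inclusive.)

Evaluate at each i in [0,7]:
  i=0: ✗ (none in [2,3])
  i=1: ✗ (none in [3,4])
  i=2: ✓ (witness j=5)
  i=3: ✓ (witness j=5)
  i=4: ✓ (witness j=6)
  i=5: ✗ (none in [7,8])
  i=6: ✗ (none in [8,9])
  i=7: ✗ (none in [9,10])

2, 3, 4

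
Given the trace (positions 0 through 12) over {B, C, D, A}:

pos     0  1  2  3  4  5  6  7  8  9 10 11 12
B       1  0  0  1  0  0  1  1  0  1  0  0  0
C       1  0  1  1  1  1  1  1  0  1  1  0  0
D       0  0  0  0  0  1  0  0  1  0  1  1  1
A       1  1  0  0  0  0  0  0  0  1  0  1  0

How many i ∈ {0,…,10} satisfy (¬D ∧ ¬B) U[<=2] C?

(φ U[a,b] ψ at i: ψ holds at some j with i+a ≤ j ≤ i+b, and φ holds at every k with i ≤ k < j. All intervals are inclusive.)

Evaluate at each i in [0,10]:
  i=0: ✓ (rhs at j=0)
  i=1: ✓ (rhs at j=2; lhs holds on [1,1])
  i=2: ✓ (rhs at j=2)
  i=3: ✓ (rhs at j=3)
  i=4: ✓ (rhs at j=4)
  i=5: ✓ (rhs at j=5)
  i=6: ✓ (rhs at j=6)
  i=7: ✓ (rhs at j=7)
  i=8: ✗ (lhs fails at k=8 before rhs at j=9)
  i=9: ✓ (rhs at j=9)
  i=10: ✓ (rhs at j=10)
Positions where it holds: {0, 1, 2, 3, 4, 5, 6, 7, 9, 10} → 10.

10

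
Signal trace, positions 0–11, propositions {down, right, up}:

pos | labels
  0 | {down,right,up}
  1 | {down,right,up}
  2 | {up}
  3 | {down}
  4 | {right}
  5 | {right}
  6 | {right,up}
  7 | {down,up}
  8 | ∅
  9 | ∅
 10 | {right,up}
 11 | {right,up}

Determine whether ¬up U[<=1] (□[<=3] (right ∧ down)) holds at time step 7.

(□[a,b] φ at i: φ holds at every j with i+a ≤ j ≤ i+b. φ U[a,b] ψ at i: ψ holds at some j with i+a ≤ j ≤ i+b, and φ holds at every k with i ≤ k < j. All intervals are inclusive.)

Need some j in [7,8] with □[<=3] (right ∧ down), and ¬up at every k in [7,j-1].
  j=7: □[<=3] (right ∧ down) — fails at 7.
  j=8: □[<=3] (right ∧ down) — fails at 8.
No j in the window works → until fails.

Does not hold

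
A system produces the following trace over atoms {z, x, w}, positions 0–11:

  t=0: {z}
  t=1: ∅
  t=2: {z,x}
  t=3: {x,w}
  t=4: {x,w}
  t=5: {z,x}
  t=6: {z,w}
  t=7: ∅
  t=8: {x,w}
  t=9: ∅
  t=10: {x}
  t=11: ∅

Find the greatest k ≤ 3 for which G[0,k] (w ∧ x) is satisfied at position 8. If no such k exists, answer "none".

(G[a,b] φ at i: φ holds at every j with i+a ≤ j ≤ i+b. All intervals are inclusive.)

0

(w ∧ x) must hold from j=8 onward; find where it first fails.
  j=8: holds
  j=9: fails
Holds on [8,8], so largest k = 0.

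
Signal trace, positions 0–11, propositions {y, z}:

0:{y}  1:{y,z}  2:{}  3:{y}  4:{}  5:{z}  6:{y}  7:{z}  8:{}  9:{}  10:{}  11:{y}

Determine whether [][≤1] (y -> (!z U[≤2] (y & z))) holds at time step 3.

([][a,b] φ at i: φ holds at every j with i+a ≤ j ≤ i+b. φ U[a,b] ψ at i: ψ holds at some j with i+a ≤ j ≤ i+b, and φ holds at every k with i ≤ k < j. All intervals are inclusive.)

Check (y -> (!z U[≤2] (y & z))) at every j in [3,4]:
  j=3: antecedent true; consequent fails → ✗
  j=4: antecedent false → ✓
Fails at j=3 → formula fails.

No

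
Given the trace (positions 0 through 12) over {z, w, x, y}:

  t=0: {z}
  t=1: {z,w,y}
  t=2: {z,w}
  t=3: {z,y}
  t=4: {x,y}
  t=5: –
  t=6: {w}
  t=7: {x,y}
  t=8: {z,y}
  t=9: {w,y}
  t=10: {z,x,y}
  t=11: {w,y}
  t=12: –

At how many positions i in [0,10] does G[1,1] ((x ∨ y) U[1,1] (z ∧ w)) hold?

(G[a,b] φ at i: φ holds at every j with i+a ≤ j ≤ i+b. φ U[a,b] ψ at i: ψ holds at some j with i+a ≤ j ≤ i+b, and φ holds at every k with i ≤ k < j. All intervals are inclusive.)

Evaluate at each i in [0,10]:
  i=0: ✓ (all of [1,1])
  i=1: ✗ (fails at j=2)
  i=2: ✗ (fails at j=3)
  i=3: ✗ (fails at j=4)
  i=4: ✗ (fails at j=5)
  i=5: ✗ (fails at j=6)
  i=6: ✗ (fails at j=7)
  i=7: ✗ (fails at j=8)
  i=8: ✗ (fails at j=9)
  i=9: ✗ (fails at j=10)
  i=10: ✗ (fails at j=11)
Positions where it holds: {0} → 1.

1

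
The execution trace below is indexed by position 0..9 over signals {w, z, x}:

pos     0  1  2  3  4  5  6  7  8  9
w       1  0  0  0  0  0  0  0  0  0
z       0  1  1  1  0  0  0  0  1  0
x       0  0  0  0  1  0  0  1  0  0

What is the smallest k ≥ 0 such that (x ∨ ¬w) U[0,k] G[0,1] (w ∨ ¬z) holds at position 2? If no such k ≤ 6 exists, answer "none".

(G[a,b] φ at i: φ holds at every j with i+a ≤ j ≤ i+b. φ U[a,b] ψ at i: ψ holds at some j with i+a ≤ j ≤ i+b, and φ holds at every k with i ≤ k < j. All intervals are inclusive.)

2

Need earliest j ≥ 2 with G[0,1] (w ∨ ¬z), and (x ∨ ¬w) at every k in [2,j-1].
  j=2: rhs fails.
  j=3: rhs fails.
  j=4: rhs holds; lhs holds on [2,3]. k = 2.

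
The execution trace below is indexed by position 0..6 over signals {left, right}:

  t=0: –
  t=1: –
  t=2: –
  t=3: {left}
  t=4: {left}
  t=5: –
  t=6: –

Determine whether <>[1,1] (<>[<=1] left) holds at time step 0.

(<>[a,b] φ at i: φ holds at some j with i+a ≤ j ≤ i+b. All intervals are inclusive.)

Check <>[<=1] left at each j in [1,1]:
  j=1: fails (none in [1,2])
No position in the window satisfies it → formula fails.

No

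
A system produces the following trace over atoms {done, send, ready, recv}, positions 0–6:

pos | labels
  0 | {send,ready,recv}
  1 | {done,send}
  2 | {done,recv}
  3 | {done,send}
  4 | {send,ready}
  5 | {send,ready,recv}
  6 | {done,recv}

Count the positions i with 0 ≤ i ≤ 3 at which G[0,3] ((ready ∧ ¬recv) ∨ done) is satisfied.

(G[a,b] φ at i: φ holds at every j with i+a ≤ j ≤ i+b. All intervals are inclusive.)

1

Evaluate at each i in [0,3]:
  i=0: ✗ (fails at j=0)
  i=1: ✓ (all of [1,4])
  i=2: ✗ (fails at j=5)
  i=3: ✗ (fails at j=5)
Positions where it holds: {1} → 1.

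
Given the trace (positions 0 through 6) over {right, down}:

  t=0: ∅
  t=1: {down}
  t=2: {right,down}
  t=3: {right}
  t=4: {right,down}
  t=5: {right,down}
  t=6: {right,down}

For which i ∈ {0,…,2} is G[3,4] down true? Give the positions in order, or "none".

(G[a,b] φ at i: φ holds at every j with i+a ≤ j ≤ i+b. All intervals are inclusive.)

Evaluate at each i in [0,2]:
  i=0: ✗ (fails at j=3)
  i=1: ✓ (all of [4,5])
  i=2: ✓ (all of [5,6])

1, 2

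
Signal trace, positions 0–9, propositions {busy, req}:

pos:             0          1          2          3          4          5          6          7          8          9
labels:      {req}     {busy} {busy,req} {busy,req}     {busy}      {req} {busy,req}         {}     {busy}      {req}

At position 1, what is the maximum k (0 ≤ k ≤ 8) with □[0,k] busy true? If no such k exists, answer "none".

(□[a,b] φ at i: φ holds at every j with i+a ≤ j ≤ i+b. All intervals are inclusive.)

busy must hold from j=1 onward; find where it first fails.
  j=1: holds
  j=2: holds
  j=3: holds
  j=4: holds
  j=5: fails
Holds on [1,4], so largest k = 3.

3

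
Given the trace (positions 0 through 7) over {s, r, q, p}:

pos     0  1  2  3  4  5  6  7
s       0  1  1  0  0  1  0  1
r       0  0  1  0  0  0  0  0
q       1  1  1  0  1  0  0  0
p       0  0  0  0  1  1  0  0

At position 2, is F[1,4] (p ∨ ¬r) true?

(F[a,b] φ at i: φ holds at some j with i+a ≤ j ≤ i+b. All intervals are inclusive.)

Check (p ∨ ¬r) at each j in [3,6]:
  j=3: true
  j=4: true
  j=5: true
  j=6: true
Found at j=3 → formula holds.

Holds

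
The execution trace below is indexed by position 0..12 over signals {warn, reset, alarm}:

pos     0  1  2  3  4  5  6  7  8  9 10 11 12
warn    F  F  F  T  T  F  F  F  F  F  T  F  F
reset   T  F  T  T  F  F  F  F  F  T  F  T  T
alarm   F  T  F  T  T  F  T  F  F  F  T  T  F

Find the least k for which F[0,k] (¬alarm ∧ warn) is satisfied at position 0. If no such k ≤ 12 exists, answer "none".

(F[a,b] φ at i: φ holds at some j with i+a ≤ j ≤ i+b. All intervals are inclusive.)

Scan j = 0,1,… for (¬alarm ∧ warn):
  j=0: fails
  j=1: fails
  j=2: fails
  j=3: fails
  j=4: fails
  j=5: fails
  j=6: fails
  j=7: fails
  j=8: fails
  j=9: fails
  j=10: fails
  j=11: fails
  j=12: fails
No j in [0,12] satisfies it → none.

none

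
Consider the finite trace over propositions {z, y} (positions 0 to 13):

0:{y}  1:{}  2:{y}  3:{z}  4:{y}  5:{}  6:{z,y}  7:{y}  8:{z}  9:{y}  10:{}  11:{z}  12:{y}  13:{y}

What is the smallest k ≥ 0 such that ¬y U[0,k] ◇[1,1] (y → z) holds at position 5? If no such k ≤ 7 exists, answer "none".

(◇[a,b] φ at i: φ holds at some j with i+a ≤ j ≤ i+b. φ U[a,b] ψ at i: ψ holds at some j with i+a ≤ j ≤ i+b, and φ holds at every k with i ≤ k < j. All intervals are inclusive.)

Need earliest j ≥ 5 with ◇[1,1] (y → z), and ¬y at every k in [5,j-1].
  j=5: rhs holds (empty prefix). k = 0.

0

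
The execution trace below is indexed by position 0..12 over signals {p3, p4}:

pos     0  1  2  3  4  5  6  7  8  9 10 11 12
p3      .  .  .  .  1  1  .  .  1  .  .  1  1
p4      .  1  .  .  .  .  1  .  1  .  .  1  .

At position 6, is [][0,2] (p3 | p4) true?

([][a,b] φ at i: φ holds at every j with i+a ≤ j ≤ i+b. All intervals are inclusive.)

Check (p3 | p4) at every j in [6,8]:
  j=6: true
  j=7: false
  j=8: true
Fails at j=7 → formula fails.

False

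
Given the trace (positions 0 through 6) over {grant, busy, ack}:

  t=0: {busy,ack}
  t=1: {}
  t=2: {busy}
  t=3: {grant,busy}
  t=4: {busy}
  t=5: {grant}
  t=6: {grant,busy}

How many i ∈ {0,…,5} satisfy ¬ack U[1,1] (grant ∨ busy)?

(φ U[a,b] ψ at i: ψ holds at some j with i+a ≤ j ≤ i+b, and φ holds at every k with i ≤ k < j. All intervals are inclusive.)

Evaluate at each i in [0,5]:
  i=0: ✗ (no rhs in [1,1])
  i=1: ✓ (rhs at j=2; lhs holds on [1,1])
  i=2: ✓ (rhs at j=3; lhs holds on [2,2])
  i=3: ✓ (rhs at j=4; lhs holds on [3,3])
  i=4: ✓ (rhs at j=5; lhs holds on [4,4])
  i=5: ✓ (rhs at j=6; lhs holds on [5,5])
Positions where it holds: {1, 2, 3, 4, 5} → 5.

5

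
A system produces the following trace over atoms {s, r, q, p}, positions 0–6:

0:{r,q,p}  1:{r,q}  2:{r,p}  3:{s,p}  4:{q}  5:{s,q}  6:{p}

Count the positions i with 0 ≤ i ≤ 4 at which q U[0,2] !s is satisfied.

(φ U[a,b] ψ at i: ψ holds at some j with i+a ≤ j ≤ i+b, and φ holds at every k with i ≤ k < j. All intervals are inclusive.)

4

Evaluate at each i in [0,4]:
  i=0: ✓ (rhs at j=0)
  i=1: ✓ (rhs at j=1)
  i=2: ✓ (rhs at j=2)
  i=3: ✗ (lhs fails at k=3 before rhs at j=4)
  i=4: ✓ (rhs at j=4)
Positions where it holds: {0, 1, 2, 4} → 4.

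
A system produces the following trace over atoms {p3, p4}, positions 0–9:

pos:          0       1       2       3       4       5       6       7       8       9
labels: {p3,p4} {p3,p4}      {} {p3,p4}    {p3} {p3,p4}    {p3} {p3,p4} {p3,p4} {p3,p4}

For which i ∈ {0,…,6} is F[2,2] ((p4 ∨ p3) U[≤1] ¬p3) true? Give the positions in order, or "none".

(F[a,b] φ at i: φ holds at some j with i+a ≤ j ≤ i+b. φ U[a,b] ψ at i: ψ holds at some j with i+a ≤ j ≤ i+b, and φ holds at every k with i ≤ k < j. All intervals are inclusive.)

0

Evaluate at each i in [0,6]:
  i=0: ✓ (witness j=2)
  i=1: ✗ (none in [3,3])
  i=2: ✗ (none in [4,4])
  i=3: ✗ (none in [5,5])
  i=4: ✗ (none in [6,6])
  i=5: ✗ (none in [7,7])
  i=6: ✗ (none in [8,8])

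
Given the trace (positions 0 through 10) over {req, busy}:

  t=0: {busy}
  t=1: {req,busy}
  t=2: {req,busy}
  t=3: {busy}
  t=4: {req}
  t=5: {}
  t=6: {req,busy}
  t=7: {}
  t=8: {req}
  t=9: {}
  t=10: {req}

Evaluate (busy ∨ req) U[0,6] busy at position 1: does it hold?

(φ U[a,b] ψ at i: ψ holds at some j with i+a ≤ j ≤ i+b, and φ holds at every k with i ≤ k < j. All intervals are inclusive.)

Need some j in [1,7] with busy, and (busy ∨ req) at every k in [1,j-1].
  j=1: busy holds; no prefix to check → satisfied.

True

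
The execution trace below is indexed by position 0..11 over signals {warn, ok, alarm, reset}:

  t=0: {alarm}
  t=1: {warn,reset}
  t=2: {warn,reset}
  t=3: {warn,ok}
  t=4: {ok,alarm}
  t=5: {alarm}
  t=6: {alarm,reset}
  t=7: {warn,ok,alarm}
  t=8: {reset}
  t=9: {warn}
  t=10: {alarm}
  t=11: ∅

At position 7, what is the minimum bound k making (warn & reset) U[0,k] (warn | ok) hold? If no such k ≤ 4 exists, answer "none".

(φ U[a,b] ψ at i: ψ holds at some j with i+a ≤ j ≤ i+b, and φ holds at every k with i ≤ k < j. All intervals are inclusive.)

Need earliest j ≥ 7 with (warn | ok), and (warn & reset) at every k in [7,j-1].
  j=7: rhs holds (empty prefix). k = 0.

0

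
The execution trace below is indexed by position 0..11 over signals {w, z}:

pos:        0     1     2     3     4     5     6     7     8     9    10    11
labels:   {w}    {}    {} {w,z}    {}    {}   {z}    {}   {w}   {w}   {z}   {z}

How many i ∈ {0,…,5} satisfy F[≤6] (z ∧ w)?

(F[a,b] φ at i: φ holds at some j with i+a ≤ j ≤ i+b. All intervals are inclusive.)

Evaluate at each i in [0,5]:
  i=0: ✓ (witness j=3)
  i=1: ✓ (witness j=3)
  i=2: ✓ (witness j=3)
  i=3: ✓ (witness j=3)
  i=4: ✗ (none in [4,10])
  i=5: ✗ (none in [5,11])
Positions where it holds: {0, 1, 2, 3} → 4.

4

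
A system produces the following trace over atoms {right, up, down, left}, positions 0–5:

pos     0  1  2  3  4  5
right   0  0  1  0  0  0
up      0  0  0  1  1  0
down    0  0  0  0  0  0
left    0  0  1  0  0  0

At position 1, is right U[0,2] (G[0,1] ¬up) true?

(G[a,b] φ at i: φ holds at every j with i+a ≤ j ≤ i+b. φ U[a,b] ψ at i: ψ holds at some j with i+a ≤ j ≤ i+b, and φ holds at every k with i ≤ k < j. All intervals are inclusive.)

Yes

Need some j in [1,3] with G[0,1] ¬up, and right at every k in [1,j-1].
  j=1: G[0,1] ¬up holds; no prefix to check → satisfied.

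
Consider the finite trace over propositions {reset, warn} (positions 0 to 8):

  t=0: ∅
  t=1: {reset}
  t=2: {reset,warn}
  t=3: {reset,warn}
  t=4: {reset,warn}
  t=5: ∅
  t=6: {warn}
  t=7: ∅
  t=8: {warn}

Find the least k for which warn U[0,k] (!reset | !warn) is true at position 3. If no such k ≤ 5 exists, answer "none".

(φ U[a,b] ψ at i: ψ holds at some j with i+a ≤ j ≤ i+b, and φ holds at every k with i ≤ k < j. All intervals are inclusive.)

Need earliest j ≥ 3 with (!reset | !warn), and warn at every k in [3,j-1].
  j=3: rhs fails.
  j=4: rhs fails.
  j=5: rhs holds; lhs holds on [3,4]. k = 2.

2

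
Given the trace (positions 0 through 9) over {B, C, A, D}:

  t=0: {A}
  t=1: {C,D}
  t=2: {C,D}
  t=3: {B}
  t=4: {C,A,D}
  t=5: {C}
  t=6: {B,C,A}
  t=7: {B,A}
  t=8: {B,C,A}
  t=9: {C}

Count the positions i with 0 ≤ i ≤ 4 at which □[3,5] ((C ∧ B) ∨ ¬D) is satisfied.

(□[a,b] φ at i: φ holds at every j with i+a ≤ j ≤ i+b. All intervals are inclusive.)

3

Evaluate at each i in [0,4]:
  i=0: ✗ (fails at j=4)
  i=1: ✗ (fails at j=4)
  i=2: ✓ (all of [5,7])
  i=3: ✓ (all of [6,8])
  i=4: ✓ (all of [7,9])
Positions where it holds: {2, 3, 4} → 3.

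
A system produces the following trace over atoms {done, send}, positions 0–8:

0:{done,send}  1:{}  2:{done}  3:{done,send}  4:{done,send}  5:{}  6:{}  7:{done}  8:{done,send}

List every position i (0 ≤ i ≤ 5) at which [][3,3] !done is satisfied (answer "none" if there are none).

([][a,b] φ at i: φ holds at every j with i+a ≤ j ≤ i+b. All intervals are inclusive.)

2, 3

Evaluate at each i in [0,5]:
  i=0: ✗ (fails at j=3)
  i=1: ✗ (fails at j=4)
  i=2: ✓ (all of [5,5])
  i=3: ✓ (all of [6,6])
  i=4: ✗ (fails at j=7)
  i=5: ✗ (fails at j=8)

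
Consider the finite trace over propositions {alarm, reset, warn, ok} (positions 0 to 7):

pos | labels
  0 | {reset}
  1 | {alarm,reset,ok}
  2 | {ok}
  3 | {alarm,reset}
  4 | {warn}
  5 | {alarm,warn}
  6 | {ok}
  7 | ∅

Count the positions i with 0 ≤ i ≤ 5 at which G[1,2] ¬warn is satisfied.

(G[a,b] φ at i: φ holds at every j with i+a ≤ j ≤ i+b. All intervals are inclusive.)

3

Evaluate at each i in [0,5]:
  i=0: ✓ (all of [1,2])
  i=1: ✓ (all of [2,3])
  i=2: ✗ (fails at j=4)
  i=3: ✗ (fails at j=4)
  i=4: ✗ (fails at j=5)
  i=5: ✓ (all of [6,7])
Positions where it holds: {0, 1, 5} → 3.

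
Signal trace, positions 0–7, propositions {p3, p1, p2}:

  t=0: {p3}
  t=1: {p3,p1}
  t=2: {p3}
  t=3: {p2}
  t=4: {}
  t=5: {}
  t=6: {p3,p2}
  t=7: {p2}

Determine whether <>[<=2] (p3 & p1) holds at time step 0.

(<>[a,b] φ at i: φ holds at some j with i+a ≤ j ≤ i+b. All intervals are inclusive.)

Holds

Check (p3 & p1) at each j in [0,2]:
  j=0: false
  j=1: true
  j=2: false
Found at j=1 → formula holds.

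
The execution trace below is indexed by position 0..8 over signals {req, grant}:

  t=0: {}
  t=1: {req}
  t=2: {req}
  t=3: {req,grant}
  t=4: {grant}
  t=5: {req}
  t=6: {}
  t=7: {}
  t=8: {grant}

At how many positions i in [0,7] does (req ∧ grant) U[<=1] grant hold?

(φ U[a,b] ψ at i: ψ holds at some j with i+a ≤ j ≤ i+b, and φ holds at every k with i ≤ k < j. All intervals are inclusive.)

Evaluate at each i in [0,7]:
  i=0: ✗ (no rhs in [0,1])
  i=1: ✗ (no rhs in [1,2])
  i=2: ✗ (lhs fails at k=2 before rhs at j=3)
  i=3: ✓ (rhs at j=3)
  i=4: ✓ (rhs at j=4)
  i=5: ✗ (no rhs in [5,6])
  i=6: ✗ (no rhs in [6,7])
  i=7: ✗ (lhs fails at k=7 before rhs at j=8)
Positions where it holds: {3, 4} → 2.

2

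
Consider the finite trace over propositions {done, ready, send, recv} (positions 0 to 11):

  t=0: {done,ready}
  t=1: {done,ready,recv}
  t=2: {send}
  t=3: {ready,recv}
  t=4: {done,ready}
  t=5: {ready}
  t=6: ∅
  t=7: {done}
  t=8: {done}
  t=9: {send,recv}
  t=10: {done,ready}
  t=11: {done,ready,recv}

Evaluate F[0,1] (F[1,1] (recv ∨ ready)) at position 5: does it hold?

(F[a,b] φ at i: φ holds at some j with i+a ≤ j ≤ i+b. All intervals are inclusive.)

Check F[1,1] (recv ∨ ready) at each j in [5,6]:
  j=5: fails (none in [6,6])
  j=6: fails (none in [7,7])
No position in the window satisfies it → formula fails.

No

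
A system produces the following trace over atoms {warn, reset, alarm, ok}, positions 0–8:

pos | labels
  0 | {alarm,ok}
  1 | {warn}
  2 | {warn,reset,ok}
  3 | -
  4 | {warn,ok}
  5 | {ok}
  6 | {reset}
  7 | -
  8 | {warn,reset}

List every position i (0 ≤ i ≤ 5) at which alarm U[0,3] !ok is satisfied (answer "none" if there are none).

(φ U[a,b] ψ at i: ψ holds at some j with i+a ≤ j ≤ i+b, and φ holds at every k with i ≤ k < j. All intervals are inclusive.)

0, 1, 3

Evaluate at each i in [0,5]:
  i=0: ✓ (rhs at j=1; lhs holds on [0,0])
  i=1: ✓ (rhs at j=1)
  i=2: ✗ (lhs fails at k=2 before rhs at j=3)
  i=3: ✓ (rhs at j=3)
  i=4: ✗ (lhs fails at k=4 before rhs at j=6)
  i=5: ✗ (lhs fails at k=5 before rhs at j=6)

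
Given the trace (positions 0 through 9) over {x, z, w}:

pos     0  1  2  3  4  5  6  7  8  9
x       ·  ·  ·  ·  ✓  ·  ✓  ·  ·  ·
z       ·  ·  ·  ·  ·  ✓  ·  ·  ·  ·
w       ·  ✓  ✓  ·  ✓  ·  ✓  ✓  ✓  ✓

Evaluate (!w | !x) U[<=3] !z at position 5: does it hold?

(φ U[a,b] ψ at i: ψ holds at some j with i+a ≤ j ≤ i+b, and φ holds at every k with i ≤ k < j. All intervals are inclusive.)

Need some j in [5,8] with !z, and (!w | !x) at every k in [5,j-1].
  j=5: !z false.
  j=6: !z holds; (!w | !x) holds at every k in [5,5] → satisfied.

Yes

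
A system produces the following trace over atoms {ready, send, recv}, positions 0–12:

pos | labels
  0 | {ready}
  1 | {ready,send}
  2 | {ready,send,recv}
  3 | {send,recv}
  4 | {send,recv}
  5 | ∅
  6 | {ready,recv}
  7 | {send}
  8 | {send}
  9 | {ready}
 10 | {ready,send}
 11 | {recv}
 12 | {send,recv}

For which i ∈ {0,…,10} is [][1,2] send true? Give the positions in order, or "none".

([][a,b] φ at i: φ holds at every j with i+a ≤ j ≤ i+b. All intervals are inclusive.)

0, 1, 2, 6

Evaluate at each i in [0,10]:
  i=0: ✓ (all of [1,2])
  i=1: ✓ (all of [2,3])
  i=2: ✓ (all of [3,4])
  i=3: ✗ (fails at j=5)
  i=4: ✗ (fails at j=5)
  i=5: ✗ (fails at j=6)
  i=6: ✓ (all of [7,8])
  i=7: ✗ (fails at j=9)
  i=8: ✗ (fails at j=9)
  i=9: ✗ (fails at j=11)
  i=10: ✗ (fails at j=11)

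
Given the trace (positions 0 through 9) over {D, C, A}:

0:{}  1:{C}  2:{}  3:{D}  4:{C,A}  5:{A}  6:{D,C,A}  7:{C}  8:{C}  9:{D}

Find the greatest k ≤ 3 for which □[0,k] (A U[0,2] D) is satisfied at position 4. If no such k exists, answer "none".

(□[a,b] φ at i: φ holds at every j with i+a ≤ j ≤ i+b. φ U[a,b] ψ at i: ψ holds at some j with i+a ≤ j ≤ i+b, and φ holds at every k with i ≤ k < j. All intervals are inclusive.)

2

(A U[0,2] D) must hold from j=4 onward; find where it first fails.
  j=4: holds
  j=5: holds
  j=6: holds
  j=7: fails
Holds on [4,6], so largest k = 2.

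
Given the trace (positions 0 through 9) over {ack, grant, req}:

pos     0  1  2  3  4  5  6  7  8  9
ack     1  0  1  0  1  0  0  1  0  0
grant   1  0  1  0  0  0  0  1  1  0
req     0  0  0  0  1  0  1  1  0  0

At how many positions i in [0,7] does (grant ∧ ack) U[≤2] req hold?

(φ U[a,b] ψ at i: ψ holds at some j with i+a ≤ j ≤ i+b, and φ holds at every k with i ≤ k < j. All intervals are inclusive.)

Evaluate at each i in [0,7]:
  i=0: ✗ (no rhs in [0,2])
  i=1: ✗ (no rhs in [1,3])
  i=2: ✗ (lhs fails at k=3 before rhs at j=4)
  i=3: ✗ (lhs fails at k=3 before rhs at j=4)
  i=4: ✓ (rhs at j=4)
  i=5: ✗ (lhs fails at k=5 before rhs at j=6)
  i=6: ✓ (rhs at j=6)
  i=7: ✓ (rhs at j=7)
Positions where it holds: {4, 6, 7} → 3.

3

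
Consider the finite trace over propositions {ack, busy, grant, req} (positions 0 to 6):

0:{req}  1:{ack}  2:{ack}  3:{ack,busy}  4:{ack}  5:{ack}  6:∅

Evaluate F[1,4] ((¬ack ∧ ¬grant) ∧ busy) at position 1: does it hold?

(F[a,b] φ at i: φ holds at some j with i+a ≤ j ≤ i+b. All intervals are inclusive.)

Check ((¬ack ∧ ¬grant) ∧ busy) at each j in [2,5]:
  j=2: false
  j=3: false
  j=4: false
  j=5: false
No position in the window satisfies it → formula fails.

False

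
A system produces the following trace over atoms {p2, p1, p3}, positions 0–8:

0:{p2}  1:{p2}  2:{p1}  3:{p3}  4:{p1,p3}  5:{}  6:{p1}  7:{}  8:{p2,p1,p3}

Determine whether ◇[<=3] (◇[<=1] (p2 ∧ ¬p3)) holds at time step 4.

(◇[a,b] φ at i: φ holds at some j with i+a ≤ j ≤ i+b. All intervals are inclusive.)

Check ◇[<=1] (p2 ∧ ¬p3) at each j in [4,7]:
  j=4: fails (none in [4,5])
  j=5: fails (none in [5,6])
  j=6: fails (none in [6,7])
  j=7: fails (none in [7,8])
No position in the window satisfies it → formula fails.

False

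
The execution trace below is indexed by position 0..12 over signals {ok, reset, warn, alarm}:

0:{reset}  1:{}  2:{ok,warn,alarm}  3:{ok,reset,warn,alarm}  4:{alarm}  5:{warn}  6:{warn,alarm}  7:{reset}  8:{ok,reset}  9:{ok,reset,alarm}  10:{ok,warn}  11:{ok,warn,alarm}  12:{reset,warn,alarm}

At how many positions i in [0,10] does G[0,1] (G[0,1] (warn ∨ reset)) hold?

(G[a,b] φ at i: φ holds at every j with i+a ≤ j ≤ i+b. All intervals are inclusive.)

Evaluate at each i in [0,10]:
  i=0: ✗ (fails at j=0)
  i=1: ✗ (fails at j=1)
  i=2: ✗ (fails at j=3)
  i=3: ✗ (fails at j=3)
  i=4: ✗ (fails at j=4)
  i=5: ✓ (all of [5,6])
  i=6: ✓ (all of [6,7])
  i=7: ✓ (all of [7,8])
  i=8: ✓ (all of [8,9])
  i=9: ✓ (all of [9,10])
  i=10: ✓ (all of [10,11])
Positions where it holds: {5, 6, 7, 8, 9, 10} → 6.

6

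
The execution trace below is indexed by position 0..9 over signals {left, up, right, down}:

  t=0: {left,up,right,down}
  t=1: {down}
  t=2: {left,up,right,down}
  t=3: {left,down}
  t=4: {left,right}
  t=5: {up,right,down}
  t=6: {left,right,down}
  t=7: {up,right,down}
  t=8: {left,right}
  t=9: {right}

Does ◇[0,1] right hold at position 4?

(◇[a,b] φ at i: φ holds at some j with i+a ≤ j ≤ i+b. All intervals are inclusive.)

True

Check right at each j in [4,5]:
  j=4: true
  j=5: true
Found at j=4 → formula holds.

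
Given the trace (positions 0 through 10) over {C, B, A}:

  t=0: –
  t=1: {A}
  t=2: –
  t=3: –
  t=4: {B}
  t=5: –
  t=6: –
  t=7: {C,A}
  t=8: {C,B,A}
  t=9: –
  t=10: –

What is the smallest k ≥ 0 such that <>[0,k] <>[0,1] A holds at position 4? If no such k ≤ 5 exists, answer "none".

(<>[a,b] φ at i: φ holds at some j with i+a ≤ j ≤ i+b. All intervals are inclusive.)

2

Scan j = 4,5,… for <>[0,1] A:
  j=4: fails
  j=5: fails
  j=6: holds
First hit at j=6, so smallest k = 6-4 = 2.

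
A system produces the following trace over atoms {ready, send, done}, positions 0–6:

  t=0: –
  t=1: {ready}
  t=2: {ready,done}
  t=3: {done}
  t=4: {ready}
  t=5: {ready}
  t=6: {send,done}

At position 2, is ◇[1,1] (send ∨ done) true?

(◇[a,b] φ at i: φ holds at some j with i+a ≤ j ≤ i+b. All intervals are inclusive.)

Check (send ∨ done) at each j in [3,3]:
  j=3: true
Found at j=3 → formula holds.

Yes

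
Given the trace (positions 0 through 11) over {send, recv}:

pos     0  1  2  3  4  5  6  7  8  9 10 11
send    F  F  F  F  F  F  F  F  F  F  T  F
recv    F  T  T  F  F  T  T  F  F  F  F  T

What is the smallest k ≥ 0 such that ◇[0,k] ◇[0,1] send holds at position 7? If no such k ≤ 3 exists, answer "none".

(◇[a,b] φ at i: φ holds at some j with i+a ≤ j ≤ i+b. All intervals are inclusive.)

2

Scan j = 7,8,… for ◇[0,1] send:
  j=7: fails
  j=8: fails
  j=9: holds
First hit at j=9, so smallest k = 9-7 = 2.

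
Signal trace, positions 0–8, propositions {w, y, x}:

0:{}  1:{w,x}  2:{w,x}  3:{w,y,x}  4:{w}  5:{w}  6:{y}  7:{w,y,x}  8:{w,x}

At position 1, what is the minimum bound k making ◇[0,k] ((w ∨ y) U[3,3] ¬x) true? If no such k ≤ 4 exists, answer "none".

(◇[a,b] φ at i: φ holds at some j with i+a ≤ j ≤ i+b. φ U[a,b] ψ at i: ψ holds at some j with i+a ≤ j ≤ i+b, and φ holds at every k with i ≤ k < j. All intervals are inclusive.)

Scan j = 1,2,… for ((w ∨ y) U[3,3] ¬x):
  j=1: holds
First hit at j=1, so smallest k = 1-1 = 0.

0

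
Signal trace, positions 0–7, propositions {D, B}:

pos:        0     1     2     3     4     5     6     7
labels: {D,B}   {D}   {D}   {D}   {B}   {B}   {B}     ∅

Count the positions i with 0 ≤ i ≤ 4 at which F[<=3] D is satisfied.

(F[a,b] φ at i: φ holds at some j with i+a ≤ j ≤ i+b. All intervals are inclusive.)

4

Evaluate at each i in [0,4]:
  i=0: ✓ (witness j=0)
  i=1: ✓ (witness j=1)
  i=2: ✓ (witness j=2)
  i=3: ✓ (witness j=3)
  i=4: ✗ (none in [4,7])
Positions where it holds: {0, 1, 2, 3} → 4.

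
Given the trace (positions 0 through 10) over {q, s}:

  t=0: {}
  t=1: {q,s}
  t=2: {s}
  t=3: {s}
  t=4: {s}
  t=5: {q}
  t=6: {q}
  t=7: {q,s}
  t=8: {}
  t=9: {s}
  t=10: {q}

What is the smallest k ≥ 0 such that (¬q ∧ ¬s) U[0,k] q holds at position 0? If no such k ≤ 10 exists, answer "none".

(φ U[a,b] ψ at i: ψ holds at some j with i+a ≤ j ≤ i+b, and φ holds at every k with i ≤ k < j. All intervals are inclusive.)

Need earliest j ≥ 0 with q, and (¬q ∧ ¬s) at every k in [0,j-1].
  j=0: rhs fails.
  j=1: rhs holds; lhs holds on [0,0]. k = 1.

1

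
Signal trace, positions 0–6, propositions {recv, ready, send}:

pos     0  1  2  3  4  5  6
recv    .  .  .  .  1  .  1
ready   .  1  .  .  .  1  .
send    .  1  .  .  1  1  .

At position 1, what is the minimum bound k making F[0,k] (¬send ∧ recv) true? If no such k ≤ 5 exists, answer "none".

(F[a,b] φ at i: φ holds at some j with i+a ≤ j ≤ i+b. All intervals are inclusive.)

5

Scan j = 1,2,… for (¬send ∧ recv):
  j=1: fails
  j=2: fails
  j=3: fails
  j=4: fails
  j=5: fails
  j=6: holds
First hit at j=6, so smallest k = 6-1 = 5.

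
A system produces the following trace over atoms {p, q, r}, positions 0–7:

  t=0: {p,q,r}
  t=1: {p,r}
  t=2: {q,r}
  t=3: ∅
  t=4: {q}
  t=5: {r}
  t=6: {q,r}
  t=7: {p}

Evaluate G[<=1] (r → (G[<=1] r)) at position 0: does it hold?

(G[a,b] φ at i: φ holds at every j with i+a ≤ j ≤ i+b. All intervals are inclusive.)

Check (r → (G[<=1] r)) at every j in [0,1]:
  j=0: antecedent true; consequent holds on [0,1] → ✓
  j=1: antecedent true; consequent holds on [1,2] → ✓
All positions satisfy it → formula holds.

True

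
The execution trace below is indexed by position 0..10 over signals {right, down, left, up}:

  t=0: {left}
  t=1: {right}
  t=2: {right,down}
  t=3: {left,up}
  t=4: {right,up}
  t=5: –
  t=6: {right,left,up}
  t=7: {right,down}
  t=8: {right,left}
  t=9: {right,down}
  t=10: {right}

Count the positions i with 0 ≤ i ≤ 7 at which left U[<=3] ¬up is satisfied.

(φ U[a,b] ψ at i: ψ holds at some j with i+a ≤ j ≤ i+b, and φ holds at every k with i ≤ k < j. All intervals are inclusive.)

6

Evaluate at each i in [0,7]:
  i=0: ✓ (rhs at j=0)
  i=1: ✓ (rhs at j=1)
  i=2: ✓ (rhs at j=2)
  i=3: ✗ (lhs fails at k=4 before rhs at j=5)
  i=4: ✗ (lhs fails at k=4 before rhs at j=5)
  i=5: ✓ (rhs at j=5)
  i=6: ✓ (rhs at j=7; lhs holds on [6,6])
  i=7: ✓ (rhs at j=7)
Positions where it holds: {0, 1, 2, 5, 6, 7} → 6.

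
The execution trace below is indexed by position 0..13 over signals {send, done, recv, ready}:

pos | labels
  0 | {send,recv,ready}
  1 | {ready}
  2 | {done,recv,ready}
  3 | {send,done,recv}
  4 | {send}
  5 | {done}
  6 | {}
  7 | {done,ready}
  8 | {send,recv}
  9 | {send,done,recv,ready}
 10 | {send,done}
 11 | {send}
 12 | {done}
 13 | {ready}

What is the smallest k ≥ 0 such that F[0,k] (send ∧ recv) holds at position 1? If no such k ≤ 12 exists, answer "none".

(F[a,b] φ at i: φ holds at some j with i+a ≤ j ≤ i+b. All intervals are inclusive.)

Scan j = 1,2,… for (send ∧ recv):
  j=1: fails
  j=2: fails
  j=3: holds
First hit at j=3, so smallest k = 3-1 = 2.

2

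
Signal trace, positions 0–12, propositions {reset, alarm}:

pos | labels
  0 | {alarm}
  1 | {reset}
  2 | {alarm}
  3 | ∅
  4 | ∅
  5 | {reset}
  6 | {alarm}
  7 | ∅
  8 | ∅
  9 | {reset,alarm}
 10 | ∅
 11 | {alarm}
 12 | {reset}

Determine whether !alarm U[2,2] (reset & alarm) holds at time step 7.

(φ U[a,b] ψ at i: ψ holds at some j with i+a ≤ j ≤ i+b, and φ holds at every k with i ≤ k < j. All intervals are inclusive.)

Need some j in [9,9] with (reset & alarm), and !alarm at every k in [7,j-1].
  j=9: (reset & alarm) holds; !alarm holds at every k in [7,8] → satisfied.

Yes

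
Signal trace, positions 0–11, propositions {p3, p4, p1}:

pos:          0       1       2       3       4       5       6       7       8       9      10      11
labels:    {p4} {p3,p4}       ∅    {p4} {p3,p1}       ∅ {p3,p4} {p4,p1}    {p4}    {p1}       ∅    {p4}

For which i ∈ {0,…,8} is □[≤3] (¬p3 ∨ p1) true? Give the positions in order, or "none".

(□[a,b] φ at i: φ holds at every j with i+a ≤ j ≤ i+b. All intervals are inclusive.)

2, 7, 8

Evaluate at each i in [0,8]:
  i=0: ✗ (fails at j=1)
  i=1: ✗ (fails at j=1)
  i=2: ✓ (all of [2,5])
  i=3: ✗ (fails at j=6)
  i=4: ✗ (fails at j=6)
  i=5: ✗ (fails at j=6)
  i=6: ✗ (fails at j=6)
  i=7: ✓ (all of [7,10])
  i=8: ✓ (all of [8,11])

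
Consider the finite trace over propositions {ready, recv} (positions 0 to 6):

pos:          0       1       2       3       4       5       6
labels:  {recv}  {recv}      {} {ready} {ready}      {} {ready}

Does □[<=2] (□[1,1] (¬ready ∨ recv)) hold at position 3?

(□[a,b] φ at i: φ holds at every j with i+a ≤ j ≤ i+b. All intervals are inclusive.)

No

Check □[1,1] (¬ready ∨ recv) at every j in [3,5]:
  j=3: fails at 4
  j=4: holds on [5,5]
  j=5: fails at 6
Fails at j=3 → formula fails.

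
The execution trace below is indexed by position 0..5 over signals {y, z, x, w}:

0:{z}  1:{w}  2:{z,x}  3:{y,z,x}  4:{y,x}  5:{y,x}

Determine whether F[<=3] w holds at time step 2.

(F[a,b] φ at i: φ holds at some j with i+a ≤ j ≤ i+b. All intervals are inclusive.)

Does not hold

Check w at each j in [2,5]:
  j=2: false
  j=3: false
  j=4: false
  j=5: false
No position in the window satisfies it → formula fails.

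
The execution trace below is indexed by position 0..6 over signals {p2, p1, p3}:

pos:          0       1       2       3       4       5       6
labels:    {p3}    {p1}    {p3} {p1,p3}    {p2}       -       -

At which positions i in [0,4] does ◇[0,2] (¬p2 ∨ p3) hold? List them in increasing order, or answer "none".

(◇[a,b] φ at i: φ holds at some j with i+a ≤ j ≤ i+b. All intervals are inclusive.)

0, 1, 2, 3, 4

Evaluate at each i in [0,4]:
  i=0: ✓ (witness j=0)
  i=1: ✓ (witness j=1)
  i=2: ✓ (witness j=2)
  i=3: ✓ (witness j=3)
  i=4: ✓ (witness j=5)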